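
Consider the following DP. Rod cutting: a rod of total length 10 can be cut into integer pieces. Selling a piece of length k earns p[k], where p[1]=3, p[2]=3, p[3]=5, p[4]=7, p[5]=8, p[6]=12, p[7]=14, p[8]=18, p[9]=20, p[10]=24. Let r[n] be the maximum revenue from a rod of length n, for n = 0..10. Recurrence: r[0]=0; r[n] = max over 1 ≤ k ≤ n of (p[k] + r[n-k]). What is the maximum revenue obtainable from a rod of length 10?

30

   n    0    1    2    3    4    5    6    7    8    9   10
r[n]    0    3    6    9   12   15   18   21   24   27   30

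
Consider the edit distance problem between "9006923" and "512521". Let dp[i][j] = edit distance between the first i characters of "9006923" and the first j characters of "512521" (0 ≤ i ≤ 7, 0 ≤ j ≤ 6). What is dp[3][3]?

3

   ''  5  1  2  5  2  1
''  0  1  2  3  4  5  6
 9  1  1  2  3  4  5  6
 0  2  2  2  3  4  5  6
 0  3  3  3  3  4  5  6
 6  4  4  4  4  4  5  6
 9  5  5  5  5  5  5  6
 2  6  6  6  5  6  5  6
 3  7  7  7  6  6  6  6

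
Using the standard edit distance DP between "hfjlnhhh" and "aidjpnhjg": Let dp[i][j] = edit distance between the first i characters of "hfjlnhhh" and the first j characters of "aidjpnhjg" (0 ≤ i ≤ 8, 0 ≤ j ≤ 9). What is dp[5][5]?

   ''  a  i  d  j  p  n  h  j  g
''  0  1  2  3  4  5  6  7  8  9
 h  1  1  2  3  4  5  6  6  7  8
 f  2  2  2  3  4  5  6  7  7  8
 j  3  3  3  3  3  4  5  6  7  8
 l  4  4  4  4  4  4  5  6  7  8
 n  5  5  5  5  5  5  4  5  6  7
 h  6  6  6  6  6  6  5  4  5  6
 h  7  7  7  7  7  7  6  5  5  6
 h  8  8  8  8  8  8  7  6  6  6

5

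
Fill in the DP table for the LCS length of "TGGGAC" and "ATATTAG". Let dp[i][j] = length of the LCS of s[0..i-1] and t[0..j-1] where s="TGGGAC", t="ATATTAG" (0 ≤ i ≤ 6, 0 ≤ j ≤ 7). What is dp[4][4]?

1

   ''  A  T  A  T  T  A  G
''  0  0  0  0  0  0  0  0
 T  0  0  1  1  1  1  1  1
 G  0  0  1  1  1  1  1  2
 G  0  0  1  1  1  1  1  2
 G  0  0  1  1  1  1  1  2
 A  0  1  1  2  2  2  2  2
 C  0  1  1  2  2  2  2  2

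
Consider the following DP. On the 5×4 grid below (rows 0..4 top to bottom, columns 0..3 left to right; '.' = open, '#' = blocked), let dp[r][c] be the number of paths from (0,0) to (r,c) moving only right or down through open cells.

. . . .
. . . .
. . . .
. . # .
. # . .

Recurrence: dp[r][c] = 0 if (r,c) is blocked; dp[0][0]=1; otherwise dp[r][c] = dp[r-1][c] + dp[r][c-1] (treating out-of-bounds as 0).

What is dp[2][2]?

r\c   0   1   2   3
  0   1   1   1   1
  1   1   2   3   4
  2   1   3   6  10
  3   1   4   0  10
  4   1   0   0  10

6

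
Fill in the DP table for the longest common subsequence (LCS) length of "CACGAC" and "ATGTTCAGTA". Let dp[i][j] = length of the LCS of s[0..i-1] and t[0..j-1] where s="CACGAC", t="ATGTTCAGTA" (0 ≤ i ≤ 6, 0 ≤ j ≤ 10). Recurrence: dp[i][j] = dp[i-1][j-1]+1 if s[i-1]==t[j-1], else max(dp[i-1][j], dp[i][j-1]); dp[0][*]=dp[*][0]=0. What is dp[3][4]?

1

   ''  A  T  G  T  T  C  A  G  T  A
''  0  0  0  0  0  0  0  0  0  0  0
 C  0  0  0  0  0  0  1  1  1  1  1
 A  0  1  1  1  1  1  1  2  2  2  2
 C  0  1  1  1  1  1  2  2  2  2  2
 G  0  1  1  2  2  2  2  2  3  3  3
 A  0  1  1  2  2  2  2  3  3  3  4
 C  0  1  1  2  2  2  3  3  3  3  4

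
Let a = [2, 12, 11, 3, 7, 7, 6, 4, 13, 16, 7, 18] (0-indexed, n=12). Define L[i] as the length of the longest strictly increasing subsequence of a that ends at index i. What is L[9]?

   i    0    1    2    3    4    5    6    7    8    9   10   11
a[i]    2   12   11    3    7    7    6    4   13   16    7   18
L[i]    1    2    2    2    3    3    3    3    4    5    4    6

5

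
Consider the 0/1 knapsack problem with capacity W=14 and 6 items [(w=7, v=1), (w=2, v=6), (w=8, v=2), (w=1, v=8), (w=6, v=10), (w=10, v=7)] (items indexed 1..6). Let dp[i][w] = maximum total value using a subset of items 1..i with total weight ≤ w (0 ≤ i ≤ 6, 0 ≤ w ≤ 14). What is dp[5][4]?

i\w   0   1   2   3   4   5   6   7   8   9  10  11  12  13  14
  0   0   0   0   0   0   0   0   0   0   0   0   0   0   0   0
  1   0   0   0   0   0   0   0   1   1   1   1   1   1   1   1
  2   0   0   6   6   6   6   6   6   6   7   7   7   7   7   7
  3   0   0   6   6   6   6   6   6   6   7   8   8   8   8   8
  4   0   8   8  14  14  14  14  14  14  14  15  16  16  16  16
  5   0   8   8  14  14  14  14  18  18  24  24  24  24  24  24
  6   0   8   8  14  14  14  14  18  18  24  24  24  24  24  24

14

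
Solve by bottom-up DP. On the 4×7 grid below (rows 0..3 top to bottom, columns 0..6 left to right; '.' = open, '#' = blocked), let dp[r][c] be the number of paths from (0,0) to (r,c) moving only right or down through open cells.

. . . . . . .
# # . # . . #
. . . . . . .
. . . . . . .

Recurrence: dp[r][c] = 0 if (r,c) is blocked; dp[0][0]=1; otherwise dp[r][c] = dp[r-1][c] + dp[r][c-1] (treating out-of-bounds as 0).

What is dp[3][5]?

r\c   0   1   2   3   4   5   6
  0   1   1   1   1   1   1   1
  1   0   0   1   0   1   2   0
  2   0   0   1   1   2   4   4
  3   0   0   1   2   4   8  12

8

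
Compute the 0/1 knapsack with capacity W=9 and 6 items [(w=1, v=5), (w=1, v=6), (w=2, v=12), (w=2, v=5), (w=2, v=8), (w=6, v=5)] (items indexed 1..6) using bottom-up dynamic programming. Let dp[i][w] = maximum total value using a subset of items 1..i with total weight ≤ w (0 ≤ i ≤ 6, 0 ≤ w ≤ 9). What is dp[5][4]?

i\w   0   1   2   3   4   5   6   7   8   9
  0   0   0   0   0   0   0   0   0   0   0
  1   0   5   5   5   5   5   5   5   5   5
  2   0   6  11  11  11  11  11  11  11  11
  3   0   6  12  18  23  23  23  23  23  23
  4   0   6  12  18  23  23  28  28  28  28
  5   0   6  12  18  23  26  31  31  36  36
  6   0   6  12  18  23  26  31  31  36  36

23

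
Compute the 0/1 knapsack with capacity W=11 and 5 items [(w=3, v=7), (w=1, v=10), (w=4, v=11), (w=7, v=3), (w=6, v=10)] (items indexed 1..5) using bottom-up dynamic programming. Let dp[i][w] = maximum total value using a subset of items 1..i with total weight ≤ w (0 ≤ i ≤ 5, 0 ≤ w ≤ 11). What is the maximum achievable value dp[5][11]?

i\w   0   1   2   3   4   5   6   7   8   9  10  11
  0   0   0   0   0   0   0   0   0   0   0   0   0
  1   0   0   0   7   7   7   7   7   7   7   7   7
  2   0  10  10  10  17  17  17  17  17  17  17  17
  3   0  10  10  10  17  21  21  21  28  28  28  28
  4   0  10  10  10  17  21  21  21  28  28  28  28
  5   0  10  10  10  17  21  21  21  28  28  28  31

31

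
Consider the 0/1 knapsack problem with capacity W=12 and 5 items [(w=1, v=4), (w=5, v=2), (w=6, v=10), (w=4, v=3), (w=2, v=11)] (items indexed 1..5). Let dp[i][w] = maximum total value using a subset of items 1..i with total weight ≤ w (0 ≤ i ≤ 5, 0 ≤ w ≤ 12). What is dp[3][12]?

16

i\w   0   1   2   3   4   5   6   7   8   9  10  11  12
  0   0   0   0   0   0   0   0   0   0   0   0   0   0
  1   0   4   4   4   4   4   4   4   4   4   4   4   4
  2   0   4   4   4   4   4   6   6   6   6   6   6   6
  3   0   4   4   4   4   4  10  14  14  14  14  14  16
  4   0   4   4   4   4   7  10  14  14  14  14  17  17
  5   0   4  11  15  15  15  15  18  21  25  25  25  25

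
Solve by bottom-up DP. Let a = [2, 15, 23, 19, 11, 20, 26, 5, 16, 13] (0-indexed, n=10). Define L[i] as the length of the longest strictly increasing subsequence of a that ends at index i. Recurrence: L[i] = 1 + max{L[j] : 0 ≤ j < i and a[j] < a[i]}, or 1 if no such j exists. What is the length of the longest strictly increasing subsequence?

5

   i    0    1    2    3    4    5    6    7    8    9
a[i]    2   15   23   19   11   20   26    5   16   13
L[i]    1    2    3    3    2    4    5    2    3    3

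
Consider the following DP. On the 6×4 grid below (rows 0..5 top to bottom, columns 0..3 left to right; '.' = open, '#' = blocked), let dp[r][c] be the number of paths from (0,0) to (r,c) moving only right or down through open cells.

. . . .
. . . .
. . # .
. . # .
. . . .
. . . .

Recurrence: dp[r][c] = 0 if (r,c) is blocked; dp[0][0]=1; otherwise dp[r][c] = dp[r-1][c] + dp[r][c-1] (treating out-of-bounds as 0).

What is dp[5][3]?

20

r\c   0   1   2   3
  0   1   1   1   1
  1   1   2   3   4
  2   1   3   0   4
  3   1   4   0   4
  4   1   5   5   9
  5   1   6  11  20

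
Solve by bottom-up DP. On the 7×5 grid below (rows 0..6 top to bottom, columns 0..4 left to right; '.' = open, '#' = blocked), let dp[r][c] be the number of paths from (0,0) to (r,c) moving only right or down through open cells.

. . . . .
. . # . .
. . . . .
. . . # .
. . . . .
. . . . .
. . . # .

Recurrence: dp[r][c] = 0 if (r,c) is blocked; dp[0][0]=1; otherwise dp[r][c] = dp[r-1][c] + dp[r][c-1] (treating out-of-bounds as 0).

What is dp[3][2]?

7

r\c   0   1   2   3   4
  0   1   1   1   1   1
  1   1   2   0   1   2
  2   1   3   3   4   6
  3   1   4   7   0   6
  4   1   5  12  12  18
  5   1   6  18  30  48
  6   1   7  25   0  48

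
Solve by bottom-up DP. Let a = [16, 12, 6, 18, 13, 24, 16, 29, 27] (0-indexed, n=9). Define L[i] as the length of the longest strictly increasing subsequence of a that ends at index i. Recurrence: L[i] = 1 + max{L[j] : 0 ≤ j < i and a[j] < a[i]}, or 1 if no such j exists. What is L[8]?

4

   i    0    1    2    3    4    5    6    7    8
a[i]   16   12    6   18   13   24   16   29   27
L[i]    1    1    1    2    2    3    3    4    4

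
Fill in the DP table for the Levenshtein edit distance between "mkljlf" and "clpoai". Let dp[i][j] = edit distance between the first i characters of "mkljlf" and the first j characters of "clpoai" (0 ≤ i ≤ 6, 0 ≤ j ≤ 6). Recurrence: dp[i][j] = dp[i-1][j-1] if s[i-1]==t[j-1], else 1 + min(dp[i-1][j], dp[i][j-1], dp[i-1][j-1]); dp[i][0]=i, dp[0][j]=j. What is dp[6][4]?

   ''  c  l  p  o  a  i
''  0  1  2  3  4  5  6
 m  1  1  2  3  4  5  6
 k  2  2  2  3  4  5  6
 l  3  3  2  3  4  5  6
 j  4  4  3  3  4  5  6
 l  5  5  4  4  4  5  6
 f  6  6  5  5  5  5  6

5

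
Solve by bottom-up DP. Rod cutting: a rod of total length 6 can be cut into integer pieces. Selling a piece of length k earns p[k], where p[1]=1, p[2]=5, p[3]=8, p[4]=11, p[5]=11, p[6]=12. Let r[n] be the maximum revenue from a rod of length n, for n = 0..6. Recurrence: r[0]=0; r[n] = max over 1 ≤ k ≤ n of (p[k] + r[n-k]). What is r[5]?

   n    0    1    2    3    4    5    6
r[n]    0    1    5    8   11   13   16

13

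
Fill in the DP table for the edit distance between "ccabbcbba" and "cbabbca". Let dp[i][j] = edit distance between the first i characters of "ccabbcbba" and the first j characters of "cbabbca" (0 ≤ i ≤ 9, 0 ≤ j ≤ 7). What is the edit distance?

3

   ''  c  b  a  b  b  c  a
''  0  1  2  3  4  5  6  7
 c  1  0  1  2  3  4  5  6
 c  2  1  1  2  3  4  4  5
 a  3  2  2  1  2  3  4  4
 b  4  3  2  2  1  2  3  4
 b  5  4  3  3  2  1  2  3
 c  6  5  4  4  3  2  1  2
 b  7  6  5  5  4  3  2  2
 b  8  7  6  6  5  4  3  3
 a  9  8  7  6  6  5  4  3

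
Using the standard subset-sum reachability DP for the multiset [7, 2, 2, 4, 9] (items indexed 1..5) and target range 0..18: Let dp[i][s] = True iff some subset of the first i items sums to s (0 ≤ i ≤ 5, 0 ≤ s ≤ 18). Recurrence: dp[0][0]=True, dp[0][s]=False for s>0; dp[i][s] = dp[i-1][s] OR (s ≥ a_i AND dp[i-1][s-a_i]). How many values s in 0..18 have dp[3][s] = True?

i\s   0   1   2   3   4   5   6   7   8   9  10  11  12  13  14  15  16  17  18
  0   T   F   F   F   F   F   F   F   F   F   F   F   F   F   F   F   F   F   F
  1   T   F   F   F   F   F   F   T   F   F   F   F   F   F   F   F   F   F   F
  2   T   F   T   F   F   F   F   T   F   T   F   F   F   F   F   F   F   F   F
  3   T   F   T   F   T   F   F   T   F   T   F   T   F   F   F   F   F   F   F
  4   T   F   T   F   T   F   T   T   T   T   F   T   F   T   F   T   F   F   F
  5   T   F   T   F   T   F   T   T   T   T   F   T   F   T   F   T   T   T   T

6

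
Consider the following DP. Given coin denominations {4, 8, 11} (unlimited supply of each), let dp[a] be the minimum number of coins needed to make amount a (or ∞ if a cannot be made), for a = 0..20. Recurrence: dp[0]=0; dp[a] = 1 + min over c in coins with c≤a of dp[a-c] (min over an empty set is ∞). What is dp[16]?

2

 a  0  1  2  3  4  5  6  7  8  9 10 11 12 13 14 15 16 17 18 19 20
dp  0  -  -  -  1  -  -  -  1  -  -  1  2  -  -  2  2  -  -  2  3
(- denotes ∞ / unreachable)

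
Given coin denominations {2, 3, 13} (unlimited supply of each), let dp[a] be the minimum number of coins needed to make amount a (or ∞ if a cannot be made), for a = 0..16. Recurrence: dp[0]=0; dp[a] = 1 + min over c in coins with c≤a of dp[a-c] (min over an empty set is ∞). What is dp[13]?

1

 a  0  1  2  3  4  5  6  7  8  9 10 11 12 13 14 15 16
dp  0  -  1  1  2  2  2  3  3  3  4  4  4  1  5  2  2
(- denotes ∞ / unreachable)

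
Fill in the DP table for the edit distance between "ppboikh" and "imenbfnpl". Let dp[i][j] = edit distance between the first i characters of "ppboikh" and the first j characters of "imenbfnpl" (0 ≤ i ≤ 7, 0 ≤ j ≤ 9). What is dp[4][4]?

   ''  i  m  e  n  b  f  n  p  l
''  0  1  2  3  4  5  6  7  8  9
 p  1  1  2  3  4  5  6  7  7  8
 p  2  2  2  3  4  5  6  7  7  8
 b  3  3  3  3  4  4  5  6  7  8
 o  4  4  4  4  4  5  5  6  7  8
 i  5  4  5  5  5  5  6  6  7  8
 k  6  5  5  6  6  6  6  7  7  8
 h  7  6  6  6  7  7  7  7  8  8

4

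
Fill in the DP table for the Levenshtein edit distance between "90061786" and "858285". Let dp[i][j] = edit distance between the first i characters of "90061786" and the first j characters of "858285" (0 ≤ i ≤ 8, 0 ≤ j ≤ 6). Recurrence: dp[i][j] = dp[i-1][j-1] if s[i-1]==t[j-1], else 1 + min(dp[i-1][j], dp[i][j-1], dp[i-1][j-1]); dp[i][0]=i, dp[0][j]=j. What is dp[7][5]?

6

   ''  8  5  8  2  8  5
''  0  1  2  3  4  5  6
 9  1  1  2  3  4  5  6
 0  2  2  2  3  4  5  6
 0  3  3  3  3  4  5  6
 6  4  4  4  4  4  5  6
 1  5  5  5  5  5  5  6
 7  6  6  6  6  6  6  6
 8  7  6  7  6  7  6  7
 6  8  7  7  7  7  7  7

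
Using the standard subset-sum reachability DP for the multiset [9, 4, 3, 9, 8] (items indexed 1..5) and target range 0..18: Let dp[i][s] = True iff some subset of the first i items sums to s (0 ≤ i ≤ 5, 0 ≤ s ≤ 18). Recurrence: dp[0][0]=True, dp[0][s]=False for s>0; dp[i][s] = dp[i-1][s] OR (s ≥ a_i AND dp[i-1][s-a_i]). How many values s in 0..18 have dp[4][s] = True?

i\s   0   1   2   3   4   5   6   7   8   9  10  11  12  13  14  15  16  17  18
  0   T   F   F   F   F   F   F   F   F   F   F   F   F   F   F   F   F   F   F
  1   T   F   F   F   F   F   F   F   F   T   F   F   F   F   F   F   F   F   F
  2   T   F   F   F   T   F   F   F   F   T   F   F   F   T   F   F   F   F   F
  3   T   F   F   T   T   F   F   T   F   T   F   F   T   T   F   F   T   F   F
  4   T   F   F   T   T   F   F   T   F   T   F   F   T   T   F   F   T   F   T
  5   T   F   F   T   T   F   F   T   T   T   F   T   T   T   F   T   T   T   T

9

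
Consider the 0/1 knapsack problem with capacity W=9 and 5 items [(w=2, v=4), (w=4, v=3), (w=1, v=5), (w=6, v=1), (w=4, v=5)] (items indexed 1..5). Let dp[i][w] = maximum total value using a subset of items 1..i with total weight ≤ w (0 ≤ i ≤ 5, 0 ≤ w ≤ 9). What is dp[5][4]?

i\w   0   1   2   3   4   5   6   7   8   9
  0   0   0   0   0   0   0   0   0   0   0
  1   0   0   4   4   4   4   4   4   4   4
  2   0   0   4   4   4   4   7   7   7   7
  3   0   5   5   9   9   9   9  12  12  12
  4   0   5   5   9   9   9   9  12  12  12
  5   0   5   5   9   9  10  10  14  14  14

9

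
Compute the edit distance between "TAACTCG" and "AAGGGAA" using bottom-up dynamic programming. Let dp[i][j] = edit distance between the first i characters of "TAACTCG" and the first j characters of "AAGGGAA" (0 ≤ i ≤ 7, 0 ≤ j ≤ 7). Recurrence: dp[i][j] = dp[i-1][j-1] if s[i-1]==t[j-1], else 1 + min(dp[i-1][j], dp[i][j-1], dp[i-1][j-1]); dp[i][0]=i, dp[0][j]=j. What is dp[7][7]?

   ''  A  A  G  G  G  A  A
''  0  1  2  3  4  5  6  7
 T  1  1  2  3  4  5  6  7
 A  2  1  1  2  3  4  5  6
 A  3  2  1  2  3  4  4  5
 C  4  3  2  2  3  4  5  5
 T  5  4  3  3  3  4  5  6
 C  6  5  4  4  4  4  5  6
 G  7  6  5  4  4  4  5  6

6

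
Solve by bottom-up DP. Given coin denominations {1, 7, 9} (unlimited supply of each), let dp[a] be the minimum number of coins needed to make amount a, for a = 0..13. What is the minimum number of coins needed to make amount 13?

 a  0  1  2  3  4  5  6  7  8  9 10 11 12 13
dp  0  1  2  3  4  5  6  1  2  1  2  3  4  5

5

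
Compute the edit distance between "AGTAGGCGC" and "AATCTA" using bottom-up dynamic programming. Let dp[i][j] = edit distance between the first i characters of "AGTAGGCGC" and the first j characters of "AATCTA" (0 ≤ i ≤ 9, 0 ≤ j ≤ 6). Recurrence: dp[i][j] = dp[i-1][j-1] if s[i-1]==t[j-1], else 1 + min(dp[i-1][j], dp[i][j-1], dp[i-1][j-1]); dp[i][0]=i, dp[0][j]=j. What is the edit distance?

6

   ''  A  A  T  C  T  A
''  0  1  2  3  4  5  6
 A  1  0  1  2  3  4  5
 G  2  1  1  2  3  4  5
 T  3  2  2  1  2  3  4
 A  4  3  2  2  2  3  3
 G  5  4  3  3  3  3  4
 G  6  5  4  4  4  4  4
 C  7  6  5  5  4  5  5
 G  8  7  6  6  5  5  6
 C  9  8  7  7  6  6  6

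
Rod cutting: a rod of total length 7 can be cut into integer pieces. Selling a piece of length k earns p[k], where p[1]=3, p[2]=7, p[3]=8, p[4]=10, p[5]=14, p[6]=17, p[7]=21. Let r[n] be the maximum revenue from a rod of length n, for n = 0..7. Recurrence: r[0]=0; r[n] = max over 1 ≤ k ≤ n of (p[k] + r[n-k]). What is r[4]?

14

   n    0    1    2    3    4    5    6    7
r[n]    0    3    7   10   14   17   21   24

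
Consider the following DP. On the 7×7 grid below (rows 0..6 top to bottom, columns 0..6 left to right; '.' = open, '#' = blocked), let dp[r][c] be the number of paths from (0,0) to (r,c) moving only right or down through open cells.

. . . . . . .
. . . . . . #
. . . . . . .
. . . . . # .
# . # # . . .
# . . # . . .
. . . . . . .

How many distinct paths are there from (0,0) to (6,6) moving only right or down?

239

r\c   0   1   2   3   4   5   6
  0   1   1   1   1   1   1   1
  1   1   2   3   4   5   6   0
  2   1   3   6  10  15  21  21
  3   1   4  10  20  35   0  21
  4   0   4   0   0  35  35  56
  5   0   4   4   0  35  70 126
  6   0   4   8   8  43 113 239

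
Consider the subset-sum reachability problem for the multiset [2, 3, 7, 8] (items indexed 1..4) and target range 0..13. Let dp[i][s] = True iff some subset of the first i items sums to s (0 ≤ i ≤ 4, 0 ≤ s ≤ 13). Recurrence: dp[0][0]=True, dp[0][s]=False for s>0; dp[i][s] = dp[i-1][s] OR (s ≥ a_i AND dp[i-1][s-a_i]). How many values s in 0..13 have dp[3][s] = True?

i\s   0   1   2   3   4   5   6   7   8   9  10  11  12  13
  0   T   F   F   F   F   F   F   F   F   F   F   F   F   F
  1   T   F   T   F   F   F   F   F   F   F   F   F   F   F
  2   T   F   T   T   F   T   F   F   F   F   F   F   F   F
  3   T   F   T   T   F   T   F   T   F   T   T   F   T   F
  4   T   F   T   T   F   T   F   T   T   T   T   T   T   T

8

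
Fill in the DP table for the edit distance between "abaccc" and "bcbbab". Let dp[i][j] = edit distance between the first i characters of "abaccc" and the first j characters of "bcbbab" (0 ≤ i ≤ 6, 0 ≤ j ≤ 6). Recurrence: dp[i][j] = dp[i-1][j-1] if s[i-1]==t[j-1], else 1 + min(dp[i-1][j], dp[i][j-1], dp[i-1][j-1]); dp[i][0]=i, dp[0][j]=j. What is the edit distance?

   ''  b  c  b  b  a  b
''  0  1  2  3  4  5  6
 a  1  1  2  3  4  4  5
 b  2  1  2  2  3  4  4
 a  3  2  2  3  3  3  4
 c  4  3  2  3  4  4  4
 c  5  4  3  3  4  5  5
 c  6  5  4  4  4  5  6

6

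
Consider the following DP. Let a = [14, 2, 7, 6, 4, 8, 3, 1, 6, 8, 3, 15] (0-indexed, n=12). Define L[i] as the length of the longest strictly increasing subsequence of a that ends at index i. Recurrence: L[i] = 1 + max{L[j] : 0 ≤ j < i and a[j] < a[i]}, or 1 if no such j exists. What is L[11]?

5

   i    0    1    2    3    4    5    6    7    8    9   10   11
a[i]   14    2    7    6    4    8    3    1    6    8    3   15
L[i]    1    1    2    2    2    3    2    1    3    4    2    5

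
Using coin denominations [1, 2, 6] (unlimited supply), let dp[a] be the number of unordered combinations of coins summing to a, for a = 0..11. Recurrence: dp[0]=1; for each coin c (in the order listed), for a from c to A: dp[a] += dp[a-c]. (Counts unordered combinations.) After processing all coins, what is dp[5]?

3

after  coin     0     1     2     3     4     5     6     7     8     9    10    11
          1     1     1     1     1     1     1     1     1     1     1     1     1
          2     1     1     2     2     3     3     4     4     5     5     6     6
          6     1     1     2     2     3     3     5     5     7     7     9     9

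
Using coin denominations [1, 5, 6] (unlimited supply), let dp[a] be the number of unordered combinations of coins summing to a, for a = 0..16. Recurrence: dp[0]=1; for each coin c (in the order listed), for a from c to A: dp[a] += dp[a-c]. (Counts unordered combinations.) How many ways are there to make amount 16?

after  coin     0     1     2     3     4     5     6     7     8     9    10    11    12    13    14    15    16
          1     1     1     1     1     1     1     1     1     1     1     1     1     1     1     1     1     1
          5     1     1     1     1     1     2     2     2     2     2     3     3     3     3     3     4     4
          6     1     1     1     1     1     2     3     3     3     3     4     5     6     6     6     7     8

8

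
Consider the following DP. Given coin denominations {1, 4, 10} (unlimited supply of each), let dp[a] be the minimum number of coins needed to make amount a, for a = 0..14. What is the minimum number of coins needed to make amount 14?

 a  0  1  2  3  4  5  6  7  8  9 10 11 12 13 14
dp  0  1  2  3  1  2  3  4  2  3  1  2  3  4  2

2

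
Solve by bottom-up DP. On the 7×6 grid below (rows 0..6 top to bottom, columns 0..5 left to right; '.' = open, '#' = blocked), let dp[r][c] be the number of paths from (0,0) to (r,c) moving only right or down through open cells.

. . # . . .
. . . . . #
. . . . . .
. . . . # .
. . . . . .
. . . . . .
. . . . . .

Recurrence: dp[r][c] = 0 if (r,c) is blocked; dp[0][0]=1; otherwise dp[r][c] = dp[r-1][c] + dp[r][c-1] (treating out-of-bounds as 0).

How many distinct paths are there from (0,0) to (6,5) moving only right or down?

276

r\c   0   1   2   3   4   5
  0   1   1   0   0   0   0
  1   1   2   2   2   2   0
  2   1   3   5   7   9   9
  3   1   4   9  16   0   9
  4   1   5  14  30  30  39
  5   1   6  20  50  80 119
  6   1   7  27  77 157 276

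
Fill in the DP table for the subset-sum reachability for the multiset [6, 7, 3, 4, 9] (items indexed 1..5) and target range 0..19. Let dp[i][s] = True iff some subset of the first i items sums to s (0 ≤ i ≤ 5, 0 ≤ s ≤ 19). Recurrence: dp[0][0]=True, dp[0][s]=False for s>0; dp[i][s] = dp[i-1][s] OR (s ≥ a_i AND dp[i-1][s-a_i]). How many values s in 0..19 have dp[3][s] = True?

i\s   0   1   2   3   4   5   6   7   8   9  10  11  12  13  14  15  16  17  18  19
  0   T   F   F   F   F   F   F   F   F   F   F   F   F   F   F   F   F   F   F   F
  1   T   F   F   F   F   F   T   F   F   F   F   F   F   F   F   F   F   F   F   F
  2   T   F   F   F   F   F   T   T   F   F   F   F   F   T   F   F   F   F   F   F
  3   T   F   F   T   F   F   T   T   F   T   T   F   F   T   F   F   T   F   F   F
  4   T   F   F   T   T   F   T   T   F   T   T   T   F   T   T   F   T   T   F   F
  5   T   F   F   T   T   F   T   T   F   T   T   T   T   T   T   T   T   T   T   T

8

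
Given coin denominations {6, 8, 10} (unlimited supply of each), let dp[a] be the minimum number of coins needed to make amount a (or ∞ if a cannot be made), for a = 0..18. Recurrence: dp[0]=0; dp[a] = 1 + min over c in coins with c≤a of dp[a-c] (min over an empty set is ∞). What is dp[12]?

2

 a  0  1  2  3  4  5  6  7  8  9 10 11 12 13 14 15 16 17 18
dp  0  -  -  -  -  -  1  -  1  -  1  -  2  -  2  -  2  -  2
(- denotes ∞ / unreachable)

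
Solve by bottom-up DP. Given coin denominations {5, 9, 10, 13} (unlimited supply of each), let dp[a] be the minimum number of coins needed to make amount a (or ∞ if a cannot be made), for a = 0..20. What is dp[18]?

2

 a  0  1  2  3  4  5  6  7  8  9 10 11 12 13 14 15 16 17 18 19 20
dp  0  -  -  -  -  1  -  -  -  1  1  -  -  1  2  2  -  -  2  2  2
(- denotes ∞ / unreachable)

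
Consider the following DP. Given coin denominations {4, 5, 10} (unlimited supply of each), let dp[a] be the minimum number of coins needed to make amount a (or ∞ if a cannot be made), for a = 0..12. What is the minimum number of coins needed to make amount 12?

 a  0  1  2  3  4  5  6  7  8  9 10 11 12
dp  0  -  -  -  1  1  -  -  2  2  1  -  3
(- denotes ∞ / unreachable)

3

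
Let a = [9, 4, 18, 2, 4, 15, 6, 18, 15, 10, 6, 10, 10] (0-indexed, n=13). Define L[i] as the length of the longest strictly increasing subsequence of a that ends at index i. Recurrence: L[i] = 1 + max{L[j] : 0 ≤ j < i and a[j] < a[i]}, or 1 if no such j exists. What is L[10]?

3

   i    0    1    2    3    4    5    6    7    8    9   10   11   12
a[i]    9    4   18    2    4   15    6   18   15   10    6   10   10
L[i]    1    1    2    1    2    3    3    4    4    4    3    4    4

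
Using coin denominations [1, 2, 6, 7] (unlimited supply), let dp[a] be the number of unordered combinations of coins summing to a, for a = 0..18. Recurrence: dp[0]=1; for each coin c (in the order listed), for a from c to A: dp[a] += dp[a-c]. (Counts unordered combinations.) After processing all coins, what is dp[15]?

after  coin     0     1     2     3     4     5     6     7     8     9    10    11    12    13    14    15    16    17    18
          1     1     1     1     1     1     1     1     1     1     1     1     1     1     1     1     1     1     1     1
          2     1     1     2     2     3     3     4     4     5     5     6     6     7     7     8     8     9     9    10
          6     1     1     2     2     3     3     5     5     7     7     9     9    12    12    15    15    18    18    22
          7     1     1     2     2     3     3     5     6     8     9    11    12    15    17    21    23    27    29    34

23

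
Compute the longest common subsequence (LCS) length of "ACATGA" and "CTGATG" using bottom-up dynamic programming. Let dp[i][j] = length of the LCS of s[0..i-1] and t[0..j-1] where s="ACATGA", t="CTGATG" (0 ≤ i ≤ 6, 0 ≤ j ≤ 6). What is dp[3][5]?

   ''  C  T  G  A  T  G
''  0  0  0  0  0  0  0
 A  0  0  0  0  1  1  1
 C  0  1  1  1  1  1  1
 A  0  1  1  1  2  2  2
 T  0  1  2  2  2  3  3
 G  0  1  2  3  3  3  4
 A  0  1  2  3  4  4  4

2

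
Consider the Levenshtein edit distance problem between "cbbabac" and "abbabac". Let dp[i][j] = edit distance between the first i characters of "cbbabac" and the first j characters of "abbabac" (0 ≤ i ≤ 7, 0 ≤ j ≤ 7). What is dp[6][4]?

3

   ''  a  b  b  a  b  a  c
''  0  1  2  3  4  5  6  7
 c  1  1  2  3  4  5  6  6
 b  2  2  1  2  3  4  5  6
 b  3  3  2  1  2  3  4  5
 a  4  3  3  2  1  2  3  4
 b  5  4  3  3  2  1  2  3
 a  6  5  4  4  3  2  1  2
 c  7  6  5  5  4  3  2  1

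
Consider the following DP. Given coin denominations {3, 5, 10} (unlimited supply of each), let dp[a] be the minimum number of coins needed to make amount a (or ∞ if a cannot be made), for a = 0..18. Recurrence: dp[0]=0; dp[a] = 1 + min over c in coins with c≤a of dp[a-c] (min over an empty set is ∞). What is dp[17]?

 a  0  1  2  3  4  5  6  7  8  9 10 11 12 13 14 15 16 17 18
dp  0  -  -  1  -  1  2  -  2  3  1  3  4  2  4  2  3  5  3
(- denotes ∞ / unreachable)

5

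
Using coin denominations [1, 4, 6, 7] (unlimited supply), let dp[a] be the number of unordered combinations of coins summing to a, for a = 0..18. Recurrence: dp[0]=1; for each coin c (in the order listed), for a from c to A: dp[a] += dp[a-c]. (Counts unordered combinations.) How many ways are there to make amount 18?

after  coin     0     1     2     3     4     5     6     7     8     9    10    11    12    13    14    15    16    17    18
          1     1     1     1     1     1     1     1     1     1     1     1     1     1     1     1     1     1     1     1
          4     1     1     1     1     2     2     2     2     3     3     3     3     4     4     4     4     5     5     5
          6     1     1     1     1     2     2     3     3     4     4     5     5     7     7     8     8    10    10    12
          7     1     1     1     1     2     2     3     4     5     5     6     7     9    10    12    13    15    16    19

19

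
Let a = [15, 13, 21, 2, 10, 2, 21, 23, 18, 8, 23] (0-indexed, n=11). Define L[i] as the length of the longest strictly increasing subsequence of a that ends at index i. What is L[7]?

   i    0    1    2    3    4    5    6    7    8    9   10
a[i]   15   13   21    2   10    2   21   23   18    8   23
L[i]    1    1    2    1    2    1    3    4    3    2    4

4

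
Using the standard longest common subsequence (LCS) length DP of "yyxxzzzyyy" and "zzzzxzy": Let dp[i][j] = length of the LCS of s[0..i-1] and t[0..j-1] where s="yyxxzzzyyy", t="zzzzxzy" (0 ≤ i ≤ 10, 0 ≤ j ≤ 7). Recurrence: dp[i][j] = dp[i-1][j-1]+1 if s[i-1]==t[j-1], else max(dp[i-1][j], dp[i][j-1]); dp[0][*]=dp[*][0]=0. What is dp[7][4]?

   ''  z  z  z  z  x  z  y
''  0  0  0  0  0  0  0  0
 y  0  0  0  0  0  0  0  1
 y  0  0  0  0  0  0  0  1
 x  0  0  0  0  0  1  1  1
 x  0  0  0  0  0  1  1  1
 z  0  1  1  1  1  1  2  2
 z  0  1  2  2  2  2  2  2
 z  0  1  2  3  3  3  3  3
 y  0  1  2  3  3  3  3  4
 y  0  1  2  3  3  3  3  4
 y  0  1  2  3  3  3  3  4

3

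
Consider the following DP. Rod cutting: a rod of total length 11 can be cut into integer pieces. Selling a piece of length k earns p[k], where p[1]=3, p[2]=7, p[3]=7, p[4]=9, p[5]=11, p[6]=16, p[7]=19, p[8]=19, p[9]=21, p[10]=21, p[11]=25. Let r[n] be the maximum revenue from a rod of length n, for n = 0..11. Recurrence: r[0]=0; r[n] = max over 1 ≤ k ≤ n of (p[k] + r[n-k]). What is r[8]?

28

   n    0    1    2    3    4    5    6    7    8    9   10   11
r[n]    0    3    7   10   14   17   21   24   28   31   35   38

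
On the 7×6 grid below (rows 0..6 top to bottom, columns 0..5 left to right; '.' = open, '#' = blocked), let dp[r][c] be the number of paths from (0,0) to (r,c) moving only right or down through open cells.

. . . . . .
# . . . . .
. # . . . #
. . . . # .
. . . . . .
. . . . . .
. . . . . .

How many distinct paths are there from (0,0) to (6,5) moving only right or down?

62

r\c   0   1   2   3   4   5
  0   1   1   1   1   1   1
  1   0   1   2   3   4   5
  2   0   0   2   5   9   0
  3   0   0   2   7   0   0
  4   0   0   2   9   9   9
  5   0   0   2  11  20  29
  6   0   0   2  13  33  62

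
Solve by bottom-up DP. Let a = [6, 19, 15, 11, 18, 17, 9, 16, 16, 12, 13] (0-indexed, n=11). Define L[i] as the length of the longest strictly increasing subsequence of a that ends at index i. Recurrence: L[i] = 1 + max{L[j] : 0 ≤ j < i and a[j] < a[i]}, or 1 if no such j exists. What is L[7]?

3

   i    0    1    2    3    4    5    6    7    8    9   10
a[i]    6   19   15   11   18   17    9   16   16   12   13
L[i]    1    2    2    2    3    3    2    3    3    3    4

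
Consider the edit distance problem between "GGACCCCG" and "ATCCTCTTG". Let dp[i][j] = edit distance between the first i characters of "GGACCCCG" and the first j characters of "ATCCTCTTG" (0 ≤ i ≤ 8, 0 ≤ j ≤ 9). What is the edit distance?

   ''  A  T  C  C  T  C  T  T  G
''  0  1  2  3  4  5  6  7  8  9
 G  1  1  2  3  4  5  6  7  8  8
 G  2  2  2  3  4  5  6  7  8  8
 A  3  2  3  3  4  5  6  7  8  9
 C  4  3  3  3  3  4  5  6  7  8
 C  5  4  4  3  3  4  4  5  6  7
 C  6  5  5  4  3  4  4  5  6  7
 C  7  6  6  5  4  4  4  5  6  7
 G  8  7  7  6  5  5  5  5  6  6

6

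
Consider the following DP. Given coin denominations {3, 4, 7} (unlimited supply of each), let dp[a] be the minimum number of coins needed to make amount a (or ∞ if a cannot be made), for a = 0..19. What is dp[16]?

 a  0  1  2  3  4  5  6  7  8  9 10 11 12 13 14 15 16 17 18 19
dp  0  -  -  1  1  -  2  1  2  3  2  2  3  3  2  3  4  3  3  4
(- denotes ∞ / unreachable)

4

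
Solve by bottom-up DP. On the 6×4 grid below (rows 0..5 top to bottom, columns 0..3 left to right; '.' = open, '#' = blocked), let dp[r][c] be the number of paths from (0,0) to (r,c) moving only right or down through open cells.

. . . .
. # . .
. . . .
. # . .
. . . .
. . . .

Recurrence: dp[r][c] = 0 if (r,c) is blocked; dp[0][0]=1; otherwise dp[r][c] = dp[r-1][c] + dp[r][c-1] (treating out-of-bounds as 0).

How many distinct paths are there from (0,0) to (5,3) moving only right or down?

r\c   0   1   2   3
  0   1   1   1   1
  1   1   0   1   2
  2   1   1   2   4
  3   1   0   2   6
  4   1   1   3   9
  5   1   2   5  14

14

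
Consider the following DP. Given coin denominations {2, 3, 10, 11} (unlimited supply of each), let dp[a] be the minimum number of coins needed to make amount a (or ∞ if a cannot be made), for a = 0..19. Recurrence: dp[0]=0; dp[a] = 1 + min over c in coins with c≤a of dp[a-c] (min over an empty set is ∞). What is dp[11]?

1

 a  0  1  2  3  4  5  6  7  8  9 10 11 12 13 14 15 16 17 18 19
dp  0  -  1  1  2  2  2  3  3  3  1  1  2  2  2  3  3  3  4  4
(- denotes ∞ / unreachable)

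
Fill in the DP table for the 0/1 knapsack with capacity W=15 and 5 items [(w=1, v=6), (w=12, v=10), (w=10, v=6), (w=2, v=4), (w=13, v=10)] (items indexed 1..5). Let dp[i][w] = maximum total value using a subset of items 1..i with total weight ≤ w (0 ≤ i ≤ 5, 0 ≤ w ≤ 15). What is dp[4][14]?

i\w   0   1   2   3   4   5   6   7   8   9  10  11  12  13  14  15
  0   0   0   0   0   0   0   0   0   0   0   0   0   0   0   0   0
  1   0   6   6   6   6   6   6   6   6   6   6   6   6   6   6   6
  2   0   6   6   6   6   6   6   6   6   6   6   6  10  16  16  16
  3   0   6   6   6   6   6   6   6   6   6   6  12  12  16  16  16
  4   0   6   6  10  10  10  10  10  10  10  10  12  12  16  16  20
  5   0   6   6  10  10  10  10  10  10  10  10  12  12  16  16  20

16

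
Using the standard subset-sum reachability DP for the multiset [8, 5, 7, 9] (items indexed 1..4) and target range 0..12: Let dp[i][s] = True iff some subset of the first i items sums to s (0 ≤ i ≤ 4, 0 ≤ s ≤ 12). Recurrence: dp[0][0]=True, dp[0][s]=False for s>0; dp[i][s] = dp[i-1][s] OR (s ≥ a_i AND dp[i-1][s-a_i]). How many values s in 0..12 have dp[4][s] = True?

i\s   0   1   2   3   4   5   6   7   8   9  10  11  12
  0   T   F   F   F   F   F   F   F   F   F   F   F   F
  1   T   F   F   F   F   F   F   F   T   F   F   F   F
  2   T   F   F   F   F   T   F   F   T   F   F   F   F
  3   T   F   F   F   F   T   F   T   T   F   F   F   T
  4   T   F   F   F   F   T   F   T   T   T   F   F   T

6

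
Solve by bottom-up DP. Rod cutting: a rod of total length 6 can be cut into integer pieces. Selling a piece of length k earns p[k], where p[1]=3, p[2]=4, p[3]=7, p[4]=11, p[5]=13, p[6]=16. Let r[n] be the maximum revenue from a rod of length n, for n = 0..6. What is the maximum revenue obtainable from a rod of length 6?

18

   n    0    1    2    3    4    5    6
r[n]    0    3    6    9   12   15   18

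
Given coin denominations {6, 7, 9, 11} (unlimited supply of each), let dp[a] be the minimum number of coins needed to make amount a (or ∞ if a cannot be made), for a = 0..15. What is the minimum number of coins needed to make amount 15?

2

 a  0  1  2  3  4  5  6  7  8  9 10 11 12 13 14 15
dp  0  -  -  -  -  -  1  1  -  1  -  1  2  2  2  2
(- denotes ∞ / unreachable)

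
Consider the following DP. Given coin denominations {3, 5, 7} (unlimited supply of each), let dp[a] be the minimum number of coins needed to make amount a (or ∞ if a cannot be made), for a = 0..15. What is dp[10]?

2

 a  0  1  2  3  4  5  6  7  8  9 10 11 12 13 14 15
dp  0  -  -  1  -  1  2  1  2  3  2  3  2  3  2  3
(- denotes ∞ / unreachable)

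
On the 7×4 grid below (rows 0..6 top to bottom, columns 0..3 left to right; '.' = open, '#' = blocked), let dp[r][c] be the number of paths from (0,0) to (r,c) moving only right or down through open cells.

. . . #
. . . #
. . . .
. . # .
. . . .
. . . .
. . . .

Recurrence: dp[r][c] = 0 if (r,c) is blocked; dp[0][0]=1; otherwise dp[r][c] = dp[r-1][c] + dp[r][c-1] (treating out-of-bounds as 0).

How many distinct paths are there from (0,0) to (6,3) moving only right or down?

40

r\c   0   1   2   3
  0   1   1   1   0
  1   1   2   3   0
  2   1   3   6   6
  3   1   4   0   6
  4   1   5   5  11
  5   1   6  11  22
  6   1   7  18  40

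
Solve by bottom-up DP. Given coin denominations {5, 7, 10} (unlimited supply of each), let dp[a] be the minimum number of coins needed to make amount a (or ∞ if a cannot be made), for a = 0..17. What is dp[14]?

 a  0  1  2  3  4  5  6  7  8  9 10 11 12 13 14 15 16 17
dp  0  -  -  -  -  1  -  1  -  -  1  -  2  -  2  2  -  2
(- denotes ∞ / unreachable)

2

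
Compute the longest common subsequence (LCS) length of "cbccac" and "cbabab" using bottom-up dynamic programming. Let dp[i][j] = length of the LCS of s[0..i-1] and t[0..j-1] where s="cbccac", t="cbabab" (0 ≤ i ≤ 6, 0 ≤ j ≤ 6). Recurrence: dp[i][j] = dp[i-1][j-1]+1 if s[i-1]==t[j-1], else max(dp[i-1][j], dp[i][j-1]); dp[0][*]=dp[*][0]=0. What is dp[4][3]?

   ''  c  b  a  b  a  b
''  0  0  0  0  0  0  0
 c  0  1  1  1  1  1  1
 b  0  1  2  2  2  2  2
 c  0  1  2  2  2  2  2
 c  0  1  2  2  2  2  2
 a  0  1  2  3  3  3  3
 c  0  1  2  3  3  3  3

2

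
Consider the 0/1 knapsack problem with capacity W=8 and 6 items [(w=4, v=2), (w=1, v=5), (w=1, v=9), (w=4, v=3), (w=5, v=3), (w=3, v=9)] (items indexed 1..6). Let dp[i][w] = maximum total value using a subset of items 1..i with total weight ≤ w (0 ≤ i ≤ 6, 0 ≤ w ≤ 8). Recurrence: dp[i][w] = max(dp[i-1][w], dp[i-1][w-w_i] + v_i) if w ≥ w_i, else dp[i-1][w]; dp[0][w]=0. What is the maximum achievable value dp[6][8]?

23

i\w   0   1   2   3   4   5   6   7   8
  0   0   0   0   0   0   0   0   0   0
  1   0   0   0   0   2   2   2   2   2
  2   0   5   5   5   5   7   7   7   7
  3   0   9  14  14  14  14  16  16  16
  4   0   9  14  14  14  14  17  17  17
  5   0   9  14  14  14  14  17  17  17
  6   0   9  14  14  18  23  23  23  23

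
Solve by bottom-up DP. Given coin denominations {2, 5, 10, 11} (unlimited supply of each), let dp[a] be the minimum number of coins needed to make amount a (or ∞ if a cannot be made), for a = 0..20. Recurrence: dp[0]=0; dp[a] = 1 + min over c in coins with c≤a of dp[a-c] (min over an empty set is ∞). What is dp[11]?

1

 a  0  1  2  3  4  5  6  7  8  9 10 11 12 13 14 15 16 17 18 19 20
dp  0  -  1  -  2  1  3  2  4  3  1  1  2  2  3  2  2  3  3  4  2
(- denotes ∞ / unreachable)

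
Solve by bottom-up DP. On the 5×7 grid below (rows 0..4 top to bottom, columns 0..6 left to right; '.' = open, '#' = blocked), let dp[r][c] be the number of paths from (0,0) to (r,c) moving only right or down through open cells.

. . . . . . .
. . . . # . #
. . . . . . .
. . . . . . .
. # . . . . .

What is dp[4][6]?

153

r\c   0   1   2   3   4   5   6
  0   1   1   1   1   1   1   1
  1   1   2   3   4   0   1   0
  2   1   3   6  10  10  11  11
  3   1   4  10  20  30  41  52
  4   1   0  10  30  60 101 153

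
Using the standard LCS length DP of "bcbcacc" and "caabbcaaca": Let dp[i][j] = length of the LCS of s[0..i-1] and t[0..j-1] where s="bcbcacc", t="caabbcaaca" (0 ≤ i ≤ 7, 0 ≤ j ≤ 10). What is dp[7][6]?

   ''  c  a  a  b  b  c  a  a  c  a
''  0  0  0  0  0  0  0  0  0  0  0
 b  0  0  0  0  1  1  1  1  1  1  1
 c  0  1  1  1  1  1  2  2  2  2  2
 b  0  1  1  1  2  2  2  2  2  2  2
 c  0  1  1  1  2  2  3  3  3  3  3
 a  0  1  2  2  2  2  3  4  4  4  4
 c  0  1  2  2  2  2  3  4  4  5  5
 c  0  1  2  2  2  2  3  4  4  5  5

3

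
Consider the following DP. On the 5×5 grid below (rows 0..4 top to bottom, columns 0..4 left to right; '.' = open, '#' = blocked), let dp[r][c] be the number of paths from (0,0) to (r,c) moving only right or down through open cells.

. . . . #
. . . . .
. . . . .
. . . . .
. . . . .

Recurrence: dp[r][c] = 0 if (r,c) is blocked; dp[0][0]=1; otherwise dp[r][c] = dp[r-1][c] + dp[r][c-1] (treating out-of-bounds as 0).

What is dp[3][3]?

20

r\c   0   1   2   3   4
  0   1   1   1   1   0
  1   1   2   3   4   4
  2   1   3   6  10  14
  3   1   4  10  20  34
  4   1   5  15  35  69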